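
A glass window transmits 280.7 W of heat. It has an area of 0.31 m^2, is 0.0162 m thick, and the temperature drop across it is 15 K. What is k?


Fourier's law rearranged: k = Q * t / (A * dT)
  Numerator = 280.7 * 0.0162 = 4.54734
  Denominator = 0.31 * 15 = 4.65
  k = 4.54734 / 4.65 = 0.978 W/mK

0.978 W/mK


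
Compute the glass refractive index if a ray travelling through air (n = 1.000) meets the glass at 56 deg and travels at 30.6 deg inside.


Apply Snell's law: n1 * sin(theta1) = n2 * sin(theta2)
  n2 = n1 * sin(theta1) / sin(theta2)
  sin(56) = 0.829038
  sin(30.6) = 0.509041
  n2 = 1.000 * 0.829038 / 0.509041 = 1.6286

1.6286


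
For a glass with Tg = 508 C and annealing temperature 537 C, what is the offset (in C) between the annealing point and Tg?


Offset = T_anneal - Tg:
  offset = 537 - 508 = 29 C

29 C


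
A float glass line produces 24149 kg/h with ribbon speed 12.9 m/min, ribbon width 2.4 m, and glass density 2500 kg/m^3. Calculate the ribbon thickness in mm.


Ribbon cross-section from mass balance:
  Volume rate = throughput / density = 24149 / 2500 = 9.6596 m^3/h
  thickness = volume rate / (speed * 60 * width), i.e.
  thickness = throughput / (60 * speed * width * density) * 1000
  thickness = 24149 / (60 * 12.9 * 2.4 * 2500) * 1000 = 5.2 mm

5.2 mm


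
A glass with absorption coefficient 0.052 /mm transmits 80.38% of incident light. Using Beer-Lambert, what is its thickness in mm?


Rearrange T = exp(-alpha * thickness):
  thickness = -ln(T) / alpha
  T = 80.38/100 = 0.8038
  ln(T) = -0.2184
  -ln(T) = 0.2184
  thickness = 0.2184 / 0.052 = 4.2 mm

4.2 mm


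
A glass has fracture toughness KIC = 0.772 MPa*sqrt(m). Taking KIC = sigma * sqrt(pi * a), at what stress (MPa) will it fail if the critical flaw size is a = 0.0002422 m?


Rearrange KIC = sigma * sqrt(pi * a):
  sigma = KIC / sqrt(pi * a)
  sqrt(pi * 0.0002422) = 0.027584
  sigma = 0.772 / 0.027584 = 27.99 MPa

27.99 MPa


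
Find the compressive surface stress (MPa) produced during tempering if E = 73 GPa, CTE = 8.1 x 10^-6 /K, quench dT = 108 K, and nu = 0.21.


Tempering stress: sigma = E * alpha * dT / (1 - nu)
  E (MPa) = 73 * 1000 = 73000
  Numerator = 73000 * (8.1 x 10^-6) * 108 = 63.8604
  Denominator = 1 - 0.21 = 0.79
  sigma = 63.8604 / 0.79 = 80.8 MPa

80.8 MPa


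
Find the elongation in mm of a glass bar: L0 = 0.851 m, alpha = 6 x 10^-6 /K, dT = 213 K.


Thermal expansion formula: dL = alpha * L0 * dT
  dL = (6 x 10^-6) * 0.851 * 213 = 0.00108758 m
Convert to mm: 0.00108758 * 1000 = 1.0876 mm

1.0876 mm


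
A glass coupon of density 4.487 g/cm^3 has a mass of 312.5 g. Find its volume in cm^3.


Rearrange rho = m / V:
  V = m / rho
  V = 312.5 / 4.487 = 69.646 cm^3

69.646 cm^3


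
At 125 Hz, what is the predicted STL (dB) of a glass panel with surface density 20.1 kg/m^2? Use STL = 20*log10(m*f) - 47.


Mass law: STL = 20 * log10(m * f) - 47
  m * f = 20.1 * 125 = 2512.5
  log10(2512.5) = 3.40011
  STL = 20 * 3.40011 - 47 = 68.0022 - 47 = 21.0 dB

21.0 dB


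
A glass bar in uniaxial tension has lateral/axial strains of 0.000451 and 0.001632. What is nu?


Poisson's ratio: nu = lateral strain / axial strain
  nu = 0.000451 / 0.001632 = 0.2763

0.2763


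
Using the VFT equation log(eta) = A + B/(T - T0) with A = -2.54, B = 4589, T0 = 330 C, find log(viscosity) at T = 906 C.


VFT equation: log(eta) = A + B / (T - T0)
  T - T0 = 906 - 330 = 576
  B / (T - T0) = 4589 / 576 = 7.967
  log(eta) = -2.54 + 7.967 = 5.427

5.427


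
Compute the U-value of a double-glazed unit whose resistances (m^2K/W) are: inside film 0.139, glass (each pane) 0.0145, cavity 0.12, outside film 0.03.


Total thermal resistance (series):
  R_total = R_in + R_glass + R_air + R_glass + R_out
  R_total = 0.139 + 0.0145 + 0.12 + 0.0145 + 0.03 = 0.318 m^2K/W
U-value = 1 / R_total = 1 / 0.318 = 3.145 W/m^2K

3.145 W/m^2K


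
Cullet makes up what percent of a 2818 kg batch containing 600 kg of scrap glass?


Cullet ratio = (cullet mass / total batch mass) * 100
  Ratio = 600 / 2818 * 100 = 21.29%

21.29%


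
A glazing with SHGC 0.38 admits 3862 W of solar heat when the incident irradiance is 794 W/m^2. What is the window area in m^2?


Rearrange Q = Area * SHGC * Irradiance:
  Area = Q / (SHGC * Irradiance)
  Area = 3862 / (0.38 * 794) = 12.8 m^2

12.8 m^2


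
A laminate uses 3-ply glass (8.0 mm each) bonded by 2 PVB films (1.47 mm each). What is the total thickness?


Total thickness = glass contribution + PVB contribution
  Glass: 3 * 8.0 = 24.0 mm
  PVB: 2 * 1.47 = 2.94 mm
  Total = 24.0 + 2.94 = 26.94 mm

26.94 mm


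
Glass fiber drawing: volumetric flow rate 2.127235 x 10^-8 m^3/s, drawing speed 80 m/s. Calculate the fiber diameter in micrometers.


Cross-sectional area from continuity:
  A = Q / v = 2.127235 x 10^-8 / 80 = 2.659044 x 10^-10 m^2
Diameter from circular cross-section:
  d = sqrt(4A / pi) * 10^6 (m -> um)
  d = sqrt(4 * 2.659044 x 10^-10 / pi) * 10^6 = 18.4 um

18.4 um


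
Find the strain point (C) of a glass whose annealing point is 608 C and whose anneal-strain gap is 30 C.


Strain point = annealing point - difference:
  T_strain = 608 - 30 = 578 C

578 C


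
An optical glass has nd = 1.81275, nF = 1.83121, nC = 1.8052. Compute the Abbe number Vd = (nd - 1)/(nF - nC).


Abbe number formula: Vd = (nd - 1) / (nF - nC)
  nd - 1 = 1.81275 - 1 = 0.81275
  nF - nC = 1.83121 - 1.8052 = 0.02601
  Vd = 0.81275 / 0.02601 = 31.25

31.25


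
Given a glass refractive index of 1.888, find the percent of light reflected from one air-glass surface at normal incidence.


Fresnel reflectance at normal incidence:
  R = ((n - 1)/(n + 1))^2
  (n - 1)/(n + 1) = (1.888 - 1)/(1.888 + 1) = 0.307479
  R = 0.307479^2 = 0.0945433
  R(%) = 0.0945433 * 100 = 9.454%

9.454%


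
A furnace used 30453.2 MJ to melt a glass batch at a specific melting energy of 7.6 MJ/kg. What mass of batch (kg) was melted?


Rearrange E = m * s for m:
  m = E / s
  m = 30453.2 / 7.6 = 4007.0 kg

4007.0 kg


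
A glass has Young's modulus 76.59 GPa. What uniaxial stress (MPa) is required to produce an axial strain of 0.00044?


Rearrange E = sigma / epsilon:
  sigma = E * epsilon
  E (MPa) = 76.59 * 1000 = 76590
  sigma = 76590 * 0.00044 = 33.7 MPa

33.7 MPa


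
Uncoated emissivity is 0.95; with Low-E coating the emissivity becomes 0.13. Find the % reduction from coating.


Percentage reduction = (1 - coated/uncoated) * 100
  Ratio = 0.13 / 0.95 = 0.1368
  Reduction = (1 - 0.1368) * 100 = 86.3%

86.3%


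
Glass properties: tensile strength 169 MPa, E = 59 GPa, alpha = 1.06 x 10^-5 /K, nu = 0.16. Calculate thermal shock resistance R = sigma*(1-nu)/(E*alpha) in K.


Thermal shock resistance: R = sigma * (1 - nu) / (E * alpha)
  Numerator = 169 * (1 - 0.16) = 141.96
  Denominator = 59 * 1000 * (1.06 x 10^-5) = 0.6254
  R = 141.96 / 0.6254 = 227.0 K

227.0 K


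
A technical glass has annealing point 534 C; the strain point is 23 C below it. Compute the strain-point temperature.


Strain point = annealing point - difference:
  T_strain = 534 - 23 = 511 C

511 C


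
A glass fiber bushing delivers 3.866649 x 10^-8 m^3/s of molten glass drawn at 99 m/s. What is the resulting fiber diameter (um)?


Cross-sectional area from continuity:
  A = Q / v = 3.866649 x 10^-8 / 99 = 3.905706 x 10^-10 m^2
Diameter from circular cross-section:
  d = sqrt(4A / pi) * 10^6 (m -> um)
  d = sqrt(4 * 3.905706 x 10^-10 / pi) * 10^6 = 22.3 um

22.3 um


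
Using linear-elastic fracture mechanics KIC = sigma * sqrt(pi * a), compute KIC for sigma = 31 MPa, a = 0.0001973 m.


Fracture toughness: KIC = sigma * sqrt(pi * a)
  pi * a = pi * 0.0001973 = 0.000619836
  sqrt(pi * a) = 0.024897
  KIC = 31 * 0.024897 = 0.772 MPa*sqrt(m)

0.772 MPa*sqrt(m)


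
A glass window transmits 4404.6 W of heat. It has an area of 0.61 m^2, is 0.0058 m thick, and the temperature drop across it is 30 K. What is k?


Fourier's law rearranged: k = Q * t / (A * dT)
  Numerator = 4404.6 * 0.0058 = 25.54668
  Denominator = 0.61 * 30 = 18.3
  k = 25.54668 / 18.3 = 1.396 W/mK

1.396 W/mK


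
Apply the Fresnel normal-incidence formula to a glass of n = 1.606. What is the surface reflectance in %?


Fresnel reflectance at normal incidence:
  R = ((n - 1)/(n + 1))^2
  (n - 1)/(n + 1) = (1.606 - 1)/(1.606 + 1) = 0.23254
  R = 0.23254^2 = 0.0540749
  R(%) = 0.0540749 * 100 = 5.407%

5.407%


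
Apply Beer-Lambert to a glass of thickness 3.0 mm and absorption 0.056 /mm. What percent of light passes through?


Beer-Lambert law: T = exp(-alpha * thickness)
  exponent = -0.056 * 3.0 = -0.168
  T = exp(-0.168) = 0.8454
  Percentage = 0.8454 * 100 = 84.54%

84.54%


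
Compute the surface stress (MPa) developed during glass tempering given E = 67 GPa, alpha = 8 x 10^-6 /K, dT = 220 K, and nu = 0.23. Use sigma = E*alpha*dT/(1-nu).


Tempering stress: sigma = E * alpha * dT / (1 - nu)
  E (MPa) = 67 * 1000 = 67000
  Numerator = 67000 * (8 x 10^-6) * 220 = 117.92
  Denominator = 1 - 0.23 = 0.77
  sigma = 117.92 / 0.77 = 153.1 MPa

153.1 MPa


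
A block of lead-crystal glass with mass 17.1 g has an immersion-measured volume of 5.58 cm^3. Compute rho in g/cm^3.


Use the definition of density:
  rho = mass / volume
  rho = 17.1 / 5.58 = 3.065 g/cm^3

3.065 g/cm^3


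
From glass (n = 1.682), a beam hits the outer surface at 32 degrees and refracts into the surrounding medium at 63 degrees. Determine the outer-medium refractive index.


Apply Snell's law: n1 * sin(theta1) = n2 * sin(theta2)
  n2 = n1 * sin(theta1) / sin(theta2)
  sin(32) = 0.529919
  sin(63) = 0.891007
  n2 = 1.682 * 0.529919 / 0.891007 = 1.0004

1.0004


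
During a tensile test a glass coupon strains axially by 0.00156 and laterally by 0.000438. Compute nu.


Poisson's ratio: nu = lateral strain / axial strain
  nu = 0.000438 / 0.00156 = 0.2808

0.2808


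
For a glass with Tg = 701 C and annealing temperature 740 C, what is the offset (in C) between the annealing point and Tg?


Offset = T_anneal - Tg:
  offset = 740 - 701 = 39 C

39 C


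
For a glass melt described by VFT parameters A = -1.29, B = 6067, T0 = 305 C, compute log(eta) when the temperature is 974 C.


VFT equation: log(eta) = A + B / (T - T0)
  T - T0 = 974 - 305 = 669
  B / (T - T0) = 6067 / 669 = 9.069
  log(eta) = -1.29 + 9.069 = 7.779

7.779


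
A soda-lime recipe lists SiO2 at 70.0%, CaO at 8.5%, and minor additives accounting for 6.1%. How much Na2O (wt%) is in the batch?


Pieces sum to 100%:
  Na2O = 100 - (SiO2 + CaO + others)
  Na2O = 100 - (70.0 + 8.5 + 6.1) = 15.4%

15.4%


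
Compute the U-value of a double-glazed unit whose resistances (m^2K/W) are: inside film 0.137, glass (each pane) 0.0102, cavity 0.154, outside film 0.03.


Total thermal resistance (series):
  R_total = R_in + R_glass + R_air + R_glass + R_out
  R_total = 0.137 + 0.0102 + 0.154 + 0.0102 + 0.03 = 0.3414 m^2K/W
U-value = 1 / R_total = 1 / 0.3414 = 2.929 W/m^2K

2.929 W/m^2K


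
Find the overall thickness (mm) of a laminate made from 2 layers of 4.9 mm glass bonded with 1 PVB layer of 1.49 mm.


Total thickness = glass contribution + PVB contribution
  Glass: 2 * 4.9 = 9.8 mm
  PVB: 1 * 1.49 = 1.49 mm
  Total = 9.8 + 1.49 = 11.29 mm

11.29 mm


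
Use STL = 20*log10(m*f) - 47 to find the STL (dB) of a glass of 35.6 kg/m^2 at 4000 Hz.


Mass law: STL = 20 * log10(m * f) - 47
  m * f = 35.6 * 4000 = 142400
  log10(142400) = 5.15351
  STL = 20 * 5.15351 - 47 = 103.0702 - 47 = 56.1 dB

56.1 dB


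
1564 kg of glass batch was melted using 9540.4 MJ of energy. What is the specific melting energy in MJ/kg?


Rearrange E = m * s for s:
  s = E / m
  s = 9540.4 / 1564 = 6.1 MJ/kg

6.1 MJ/kg


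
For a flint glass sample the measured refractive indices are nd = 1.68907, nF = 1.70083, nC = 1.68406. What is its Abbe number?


Abbe number formula: Vd = (nd - 1) / (nF - nC)
  nd - 1 = 1.68907 - 1 = 0.68907
  nF - nC = 1.70083 - 1.68406 = 0.01677
  Vd = 0.68907 / 0.01677 = 41.09

41.09


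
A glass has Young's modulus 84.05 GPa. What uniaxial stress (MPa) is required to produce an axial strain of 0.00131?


Rearrange E = sigma / epsilon:
  sigma = E * epsilon
  E (MPa) = 84.05 * 1000 = 84050
  sigma = 84050 * 0.00131 = 110.11 MPa

110.11 MPa


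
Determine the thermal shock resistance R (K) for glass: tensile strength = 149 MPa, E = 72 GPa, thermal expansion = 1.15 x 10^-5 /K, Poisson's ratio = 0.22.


Thermal shock resistance: R = sigma * (1 - nu) / (E * alpha)
  Numerator = 149 * (1 - 0.22) = 116.22
  Denominator = 72 * 1000 * (1.15 x 10^-5) = 0.828
  R = 116.22 / 0.828 = 140.4 K

140.4 K


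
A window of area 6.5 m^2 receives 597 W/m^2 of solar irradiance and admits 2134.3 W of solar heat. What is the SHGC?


Rearrange Q = Area * SHGC * Irradiance:
  SHGC = Q / (Area * Irradiance)
  SHGC = 2134.3 / (6.5 * 597) = 0.55

0.55


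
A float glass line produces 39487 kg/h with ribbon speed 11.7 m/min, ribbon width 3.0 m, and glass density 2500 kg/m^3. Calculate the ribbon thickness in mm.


Ribbon cross-section from mass balance:
  Volume rate = throughput / density = 39487 / 2500 = 15.7948 m^3/h
  thickness = volume rate / (speed * 60 * width), i.e.
  thickness = throughput / (60 * speed * width * density) * 1000
  thickness = 39487 / (60 * 11.7 * 3.0 * 2500) * 1000 = 7.5 mm

7.5 mm


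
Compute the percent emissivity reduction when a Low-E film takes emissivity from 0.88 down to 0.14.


Percentage reduction = (1 - coated/uncoated) * 100
  Ratio = 0.14 / 0.88 = 0.1591
  Reduction = (1 - 0.1591) * 100 = 84.1%

84.1%


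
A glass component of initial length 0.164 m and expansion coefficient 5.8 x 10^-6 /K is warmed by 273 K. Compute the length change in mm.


Thermal expansion formula: dL = alpha * L0 * dT
  dL = (5.8 x 10^-6) * 0.164 * 273 = 0.00025968 m
Convert to mm: 0.00025968 * 1000 = 0.2597 mm

0.2597 mm


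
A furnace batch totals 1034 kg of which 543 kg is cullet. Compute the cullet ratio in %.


Cullet ratio = (cullet mass / total batch mass) * 100
  Ratio = 543 / 1034 * 100 = 52.51%

52.51%


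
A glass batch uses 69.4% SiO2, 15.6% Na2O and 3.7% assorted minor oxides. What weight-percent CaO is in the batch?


Pieces sum to 100%:
  CaO = 100 - (SiO2 + Na2O + others)
  CaO = 100 - (69.4 + 15.6 + 3.7) = 11.3%

11.3%


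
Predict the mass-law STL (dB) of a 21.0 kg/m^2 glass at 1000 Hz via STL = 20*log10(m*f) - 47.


Mass law: STL = 20 * log10(m * f) - 47
  m * f = 21.0 * 1000 = 21000
  log10(21000) = 4.32222
  STL = 20 * 4.32222 - 47 = 86.4444 - 47 = 39.4 dB

39.4 dB


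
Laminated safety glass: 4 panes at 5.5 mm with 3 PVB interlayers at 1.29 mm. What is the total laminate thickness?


Total thickness = glass contribution + PVB contribution
  Glass: 4 * 5.5 = 22.0 mm
  PVB: 3 * 1.29 = 3.87 mm
  Total = 22.0 + 3.87 = 25.87 mm

25.87 mm


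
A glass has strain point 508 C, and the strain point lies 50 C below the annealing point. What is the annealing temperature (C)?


T_anneal = T_strain + gap:
  T_anneal = 508 + 50 = 558 C

558 C


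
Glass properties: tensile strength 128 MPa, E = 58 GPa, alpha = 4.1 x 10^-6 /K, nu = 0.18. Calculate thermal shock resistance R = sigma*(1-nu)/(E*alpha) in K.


Thermal shock resistance: R = sigma * (1 - nu) / (E * alpha)
  Numerator = 128 * (1 - 0.18) = 104.96
  Denominator = 58 * 1000 * (4.1 x 10^-6) = 0.2378
  R = 104.96 / 0.2378 = 441.4 K

441.4 K


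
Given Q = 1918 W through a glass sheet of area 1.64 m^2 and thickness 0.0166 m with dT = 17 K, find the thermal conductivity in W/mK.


Fourier's law rearranged: k = Q * t / (A * dT)
  Numerator = 1918 * 0.0166 = 31.8388
  Denominator = 1.64 * 17 = 27.88
  k = 31.8388 / 27.88 = 1.142 W/mK

1.142 W/mK


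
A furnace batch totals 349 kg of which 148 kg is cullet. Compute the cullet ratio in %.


Cullet ratio = (cullet mass / total batch mass) * 100
  Ratio = 148 / 349 * 100 = 42.41%

42.41%


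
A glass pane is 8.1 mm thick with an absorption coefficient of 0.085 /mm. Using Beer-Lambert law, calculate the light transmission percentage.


Beer-Lambert law: T = exp(-alpha * thickness)
  exponent = -0.085 * 8.1 = -0.6885
  T = exp(-0.6885) = 0.5023
  Percentage = 0.5023 * 100 = 50.23%

50.23%


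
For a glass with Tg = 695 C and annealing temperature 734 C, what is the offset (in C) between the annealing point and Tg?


Offset = T_anneal - Tg:
  offset = 734 - 695 = 39 C

39 C


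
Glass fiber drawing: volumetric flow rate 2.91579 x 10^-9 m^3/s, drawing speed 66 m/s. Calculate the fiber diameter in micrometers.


Cross-sectional area from continuity:
  A = Q / v = 2.91579 x 10^-9 / 66 = 4.417864 x 10^-11 m^2
Diameter from circular cross-section:
  d = sqrt(4A / pi) * 10^6 (m -> um)
  d = sqrt(4 * 4.417864 x 10^-11 / pi) * 10^6 = 7.5 um

7.5 um


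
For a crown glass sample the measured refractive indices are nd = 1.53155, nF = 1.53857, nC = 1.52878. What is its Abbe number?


Abbe number formula: Vd = (nd - 1) / (nF - nC)
  nd - 1 = 1.53155 - 1 = 0.53155
  nF - nC = 1.53857 - 1.52878 = 0.00979
  Vd = 0.53155 / 0.00979 = 54.3

54.3


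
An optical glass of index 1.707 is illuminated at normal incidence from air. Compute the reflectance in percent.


Fresnel reflectance at normal incidence:
  R = ((n - 1)/(n + 1))^2
  (n - 1)/(n + 1) = (1.707 - 1)/(1.707 + 1) = 0.261175
  R = 0.261175^2 = 0.0682124
  R(%) = 0.0682124 * 100 = 6.821%

6.821%


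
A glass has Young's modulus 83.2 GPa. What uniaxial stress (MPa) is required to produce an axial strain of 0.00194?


Rearrange E = sigma / epsilon:
  sigma = E * epsilon
  E (MPa) = 83.2 * 1000 = 83200
  sigma = 83200 * 0.00194 = 161.41 MPa

161.41 MPa


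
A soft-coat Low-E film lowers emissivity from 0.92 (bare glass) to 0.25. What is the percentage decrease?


Percentage reduction = (1 - coated/uncoated) * 100
  Ratio = 0.25 / 0.92 = 0.2717
  Reduction = (1 - 0.2717) * 100 = 72.8%

72.8%


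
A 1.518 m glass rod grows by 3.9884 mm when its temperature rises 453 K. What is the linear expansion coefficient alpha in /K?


Rearrange dL = alpha * L0 * dT for alpha:
  alpha = dL / (L0 * dT)
  alpha = (3.9884 / 1000) / (1.518 * 453) = 0.0000058 /K = 5.8 x 10^-6 /K

5.8 x 10^-6 /K


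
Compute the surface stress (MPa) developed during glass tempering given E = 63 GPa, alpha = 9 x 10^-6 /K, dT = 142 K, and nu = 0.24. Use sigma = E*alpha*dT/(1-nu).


Tempering stress: sigma = E * alpha * dT / (1 - nu)
  E (MPa) = 63 * 1000 = 63000
  Numerator = 63000 * (9 x 10^-6) * 142 = 80.514
  Denominator = 1 - 0.24 = 0.76
  sigma = 80.514 / 0.76 = 105.9 MPa

105.9 MPa


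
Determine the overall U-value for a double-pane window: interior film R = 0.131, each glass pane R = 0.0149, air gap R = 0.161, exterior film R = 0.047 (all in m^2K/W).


Total thermal resistance (series):
  R_total = R_in + R_glass + R_air + R_glass + R_out
  R_total = 0.131 + 0.0149 + 0.161 + 0.0149 + 0.047 = 0.3688 m^2K/W
U-value = 1 / R_total = 1 / 0.3688 = 2.711 W/m^2K

2.711 W/m^2K


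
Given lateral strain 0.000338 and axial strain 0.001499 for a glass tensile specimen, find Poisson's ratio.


Poisson's ratio: nu = lateral strain / axial strain
  nu = 0.000338 / 0.001499 = 0.2255

0.2255


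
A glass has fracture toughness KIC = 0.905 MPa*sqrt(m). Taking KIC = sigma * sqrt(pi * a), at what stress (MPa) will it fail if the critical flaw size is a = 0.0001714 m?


Rearrange KIC = sigma * sqrt(pi * a):
  sigma = KIC / sqrt(pi * a)
  sqrt(pi * 0.0001714) = 0.023205
  sigma = 0.905 / 0.023205 = 39.0 MPa

39.0 MPa


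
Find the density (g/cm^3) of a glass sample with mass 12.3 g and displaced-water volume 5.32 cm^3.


Use the definition of density:
  rho = mass / volume
  rho = 12.3 / 5.32 = 2.312 g/cm^3

2.312 g/cm^3


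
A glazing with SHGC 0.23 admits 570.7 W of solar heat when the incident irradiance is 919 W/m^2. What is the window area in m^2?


Rearrange Q = Area * SHGC * Irradiance:
  Area = Q / (SHGC * Irradiance)
  Area = 570.7 / (0.23 * 919) = 2.7 m^2

2.7 m^2


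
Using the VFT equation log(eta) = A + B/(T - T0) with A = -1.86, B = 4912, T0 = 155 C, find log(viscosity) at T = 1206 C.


VFT equation: log(eta) = A + B / (T - T0)
  T - T0 = 1206 - 155 = 1051
  B / (T - T0) = 4912 / 1051 = 4.674
  log(eta) = -1.86 + 4.674 = 2.814

2.814


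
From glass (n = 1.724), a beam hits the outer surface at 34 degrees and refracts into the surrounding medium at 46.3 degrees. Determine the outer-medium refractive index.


Apply Snell's law: n1 * sin(theta1) = n2 * sin(theta2)
  n2 = n1 * sin(theta1) / sin(theta2)
  sin(34) = 0.559193
  sin(46.3) = 0.722967
  n2 = 1.724 * 0.559193 / 0.722967 = 1.3335

1.3335


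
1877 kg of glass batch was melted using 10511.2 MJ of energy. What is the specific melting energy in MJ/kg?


Rearrange E = m * s for s:
  s = E / m
  s = 10511.2 / 1877 = 5.6 MJ/kg

5.6 MJ/kg


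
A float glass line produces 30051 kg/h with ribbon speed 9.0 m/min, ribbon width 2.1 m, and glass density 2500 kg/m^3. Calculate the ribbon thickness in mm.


Ribbon cross-section from mass balance:
  Volume rate = throughput / density = 30051 / 2500 = 12.0204 m^3/h
  thickness = volume rate / (speed * 60 * width), i.e.
  thickness = throughput / (60 * speed * width * density) * 1000
  thickness = 30051 / (60 * 9.0 * 2.1 * 2500) * 1000 = 10.6 mm

10.6 mm


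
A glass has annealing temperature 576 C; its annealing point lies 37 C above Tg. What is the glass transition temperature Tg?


Rearrange T_anneal = Tg + offset for Tg:
  Tg = T_anneal - offset = 576 - 37 = 539 C

539 C


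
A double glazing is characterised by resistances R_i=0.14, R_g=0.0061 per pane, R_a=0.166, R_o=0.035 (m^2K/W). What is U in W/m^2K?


Total thermal resistance (series):
  R_total = R_in + R_glass + R_air + R_glass + R_out
  R_total = 0.14 + 0.0061 + 0.166 + 0.0061 + 0.035 = 0.3532 m^2K/W
U-value = 1 / R_total = 1 / 0.3532 = 2.831 W/m^2K

2.831 W/m^2K


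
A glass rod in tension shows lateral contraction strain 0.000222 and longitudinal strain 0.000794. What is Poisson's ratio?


Poisson's ratio: nu = lateral strain / axial strain
  nu = 0.000222 / 0.000794 = 0.2796

0.2796


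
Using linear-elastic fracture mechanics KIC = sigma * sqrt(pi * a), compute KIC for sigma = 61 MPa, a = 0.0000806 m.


Fracture toughness: KIC = sigma * sqrt(pi * a)
  pi * a = pi * 0.0000806 = 0.000253212
  sqrt(pi * a) = 0.015913
  KIC = 61 * 0.015913 = 0.971 MPa*sqrt(m)

0.971 MPa*sqrt(m)


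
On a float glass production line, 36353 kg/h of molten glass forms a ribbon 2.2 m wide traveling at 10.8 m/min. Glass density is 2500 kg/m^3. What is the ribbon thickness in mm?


Ribbon cross-section from mass balance:
  Volume rate = throughput / density = 36353 / 2500 = 14.5412 m^3/h
  thickness = volume rate / (speed * 60 * width), i.e.
  thickness = throughput / (60 * speed * width * density) * 1000
  thickness = 36353 / (60 * 10.8 * 2.2 * 2500) * 1000 = 10.2 mm

10.2 mm


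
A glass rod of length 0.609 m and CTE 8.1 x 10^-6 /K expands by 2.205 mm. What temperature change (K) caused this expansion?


Rearrange dL = alpha * L0 * dT for dT:
  dT = dL / (alpha * L0)
  dL (m) = 2.205 / 1000 = 0.002205
  dT = 0.002205 / ((8.1 x 10^-6) * 0.609) = 447.0 K

447.0 K


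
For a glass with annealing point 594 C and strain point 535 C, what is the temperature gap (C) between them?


Gap = T_anneal - T_strain:
  gap = 594 - 535 = 59 C

59 C


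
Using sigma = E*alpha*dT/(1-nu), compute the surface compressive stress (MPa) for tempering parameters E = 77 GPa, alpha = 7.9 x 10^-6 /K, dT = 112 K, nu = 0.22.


Tempering stress: sigma = E * alpha * dT / (1 - nu)
  E (MPa) = 77 * 1000 = 77000
  Numerator = 77000 * (7.9 x 10^-6) * 112 = 68.1296
  Denominator = 1 - 0.22 = 0.78
  sigma = 68.1296 / 0.78 = 87.3 MPa

87.3 MPa


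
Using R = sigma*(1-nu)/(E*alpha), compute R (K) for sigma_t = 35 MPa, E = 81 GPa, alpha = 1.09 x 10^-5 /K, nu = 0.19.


Thermal shock resistance: R = sigma * (1 - nu) / (E * alpha)
  Numerator = 35 * (1 - 0.19) = 28.35
  Denominator = 81 * 1000 * (1.09 x 10^-5) = 0.8829
  R = 28.35 / 0.8829 = 32.1 K

32.1 K


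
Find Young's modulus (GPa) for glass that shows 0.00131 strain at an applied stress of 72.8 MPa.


Young's modulus: E = stress / strain
  E = 72.8 MPa / 0.00131 = 55572.52 MPa
Convert to GPa: 55572.52 / 1000 = 55.57 GPa

55.57 GPa


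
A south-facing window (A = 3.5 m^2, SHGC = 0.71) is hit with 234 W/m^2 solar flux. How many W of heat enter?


Solar heat gain: Q = Area * SHGC * Irradiance
  Q = 3.5 * 0.71 * 234 = 581.5 W

581.5 W


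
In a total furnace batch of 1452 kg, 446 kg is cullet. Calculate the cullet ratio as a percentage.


Cullet ratio = (cullet mass / total batch mass) * 100
  Ratio = 446 / 1452 * 100 = 30.72%

30.72%


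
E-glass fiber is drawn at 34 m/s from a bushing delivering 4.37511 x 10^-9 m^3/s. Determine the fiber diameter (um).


Cross-sectional area from continuity:
  A = Q / v = 4.37511 x 10^-9 / 34 = 1.286797 x 10^-10 m^2
Diameter from circular cross-section:
  d = sqrt(4A / pi) * 10^6 (m -> um)
  d = sqrt(4 * 1.286797 x 10^-10 / pi) * 10^6 = 12.8 um

12.8 um


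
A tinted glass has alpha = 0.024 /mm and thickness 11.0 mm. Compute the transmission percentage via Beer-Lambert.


Beer-Lambert law: T = exp(-alpha * thickness)
  exponent = -0.024 * 11.0 = -0.264
  T = exp(-0.264) = 0.768
  Percentage = 0.768 * 100 = 76.8%

76.8%


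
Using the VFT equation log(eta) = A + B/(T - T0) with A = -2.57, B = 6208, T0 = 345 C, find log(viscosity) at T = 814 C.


VFT equation: log(eta) = A + B / (T - T0)
  T - T0 = 814 - 345 = 469
  B / (T - T0) = 6208 / 469 = 13.237
  log(eta) = -2.57 + 13.237 = 10.667

10.667


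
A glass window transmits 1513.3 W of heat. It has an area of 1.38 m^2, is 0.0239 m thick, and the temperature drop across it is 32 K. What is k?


Fourier's law rearranged: k = Q * t / (A * dT)
  Numerator = 1513.3 * 0.0239 = 36.16787
  Denominator = 1.38 * 32 = 44.16
  k = 36.16787 / 44.16 = 0.819 W/mK

0.819 W/mK


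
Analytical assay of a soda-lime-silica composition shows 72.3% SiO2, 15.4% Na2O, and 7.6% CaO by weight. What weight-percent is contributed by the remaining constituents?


Sum the three major oxides:
  SiO2 + Na2O + CaO = 72.3 + 15.4 + 7.6 = 95.3%
Subtract from 100%:
  Others = 100 - 95.3 = 4.7%

4.7%


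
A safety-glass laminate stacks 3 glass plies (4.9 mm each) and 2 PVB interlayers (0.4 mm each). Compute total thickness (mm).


Total thickness = glass contribution + PVB contribution
  Glass: 3 * 4.9 = 14.7 mm
  PVB: 2 * 0.4 = 0.8 mm
  Total = 14.7 + 0.8 = 15.5 mm

15.5 mm


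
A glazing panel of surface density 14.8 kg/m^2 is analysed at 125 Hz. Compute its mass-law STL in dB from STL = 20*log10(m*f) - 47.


Mass law: STL = 20 * log10(m * f) - 47
  m * f = 14.8 * 125 = 1850
  log10(1850) = 3.26717
  STL = 20 * 3.26717 - 47 = 65.3434 - 47 = 18.3 dB

18.3 dB


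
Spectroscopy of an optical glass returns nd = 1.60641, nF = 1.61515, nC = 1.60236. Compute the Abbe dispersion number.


Abbe number formula: Vd = (nd - 1) / (nF - nC)
  nd - 1 = 1.60641 - 1 = 0.60641
  nF - nC = 1.61515 - 1.60236 = 0.01279
  Vd = 0.60641 / 0.01279 = 47.41

47.41


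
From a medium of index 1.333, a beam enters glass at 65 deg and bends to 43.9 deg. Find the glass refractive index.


Apply Snell's law: n1 * sin(theta1) = n2 * sin(theta2)
  n2 = n1 * sin(theta1) / sin(theta2)
  sin(65) = 0.906308
  sin(43.9) = 0.693402
  n2 = 1.333 * 0.906308 / 0.693402 = 1.7423

1.7423


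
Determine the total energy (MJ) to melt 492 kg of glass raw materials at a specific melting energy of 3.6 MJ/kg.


Total energy = mass * specific energy
  E = 492 * 3.6 = 1771.2 MJ

1771.2 MJ


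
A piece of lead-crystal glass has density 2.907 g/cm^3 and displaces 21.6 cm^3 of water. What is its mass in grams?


Rearrange rho = m / V:
  m = rho * V
  m = 2.907 * 21.6 = 62.791 g

62.791 g


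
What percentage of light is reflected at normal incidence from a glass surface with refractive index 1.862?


Fresnel reflectance at normal incidence:
  R = ((n - 1)/(n + 1))^2
  (n - 1)/(n + 1) = (1.862 - 1)/(1.862 + 1) = 0.301188
  R = 0.301188^2 = 0.0907142
  R(%) = 0.0907142 * 100 = 9.071%

9.071%


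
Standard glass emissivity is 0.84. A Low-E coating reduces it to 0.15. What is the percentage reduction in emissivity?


Percentage reduction = (1 - coated/uncoated) * 100
  Ratio = 0.15 / 0.84 = 0.1786
  Reduction = (1 - 0.1786) * 100 = 82.1%

82.1%


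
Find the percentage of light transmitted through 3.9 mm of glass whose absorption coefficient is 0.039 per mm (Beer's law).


Beer-Lambert law: T = exp(-alpha * thickness)
  exponent = -0.039 * 3.9 = -0.1521
  T = exp(-0.1521) = 0.8589
  Percentage = 0.8589 * 100 = 85.89%

85.89%


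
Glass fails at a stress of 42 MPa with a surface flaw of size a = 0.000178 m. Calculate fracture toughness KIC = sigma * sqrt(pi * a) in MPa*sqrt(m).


Fracture toughness: KIC = sigma * sqrt(pi * a)
  pi * a = pi * 0.000178 = 0.000559203
  sqrt(pi * a) = 0.023647
  KIC = 42 * 0.023647 = 0.993 MPa*sqrt(m)

0.993 MPa*sqrt(m)


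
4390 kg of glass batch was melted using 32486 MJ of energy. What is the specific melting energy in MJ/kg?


Rearrange E = m * s for s:
  s = E / m
  s = 32486 / 4390 = 7.4 MJ/kg

7.4 MJ/kg


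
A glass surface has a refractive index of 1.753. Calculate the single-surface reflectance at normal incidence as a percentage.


Fresnel reflectance at normal incidence:
  R = ((n - 1)/(n + 1))^2
  (n - 1)/(n + 1) = (1.753 - 1)/(1.753 + 1) = 0.27352
  R = 0.27352^2 = 0.0748132
  R(%) = 0.0748132 * 100 = 7.481%

7.481%


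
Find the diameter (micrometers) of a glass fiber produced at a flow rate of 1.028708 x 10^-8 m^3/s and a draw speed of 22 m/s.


Cross-sectional area from continuity:
  A = Q / v = 1.028708 x 10^-8 / 22 = 4.675945 x 10^-10 m^2
Diameter from circular cross-section:
  d = sqrt(4A / pi) * 10^6 (m -> um)
  d = sqrt(4 * 4.675945 x 10^-10 / pi) * 10^6 = 24.4 um

24.4 um


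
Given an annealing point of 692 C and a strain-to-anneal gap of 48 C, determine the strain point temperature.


Strain point = annealing point - difference:
  T_strain = 692 - 48 = 644 C

644 C


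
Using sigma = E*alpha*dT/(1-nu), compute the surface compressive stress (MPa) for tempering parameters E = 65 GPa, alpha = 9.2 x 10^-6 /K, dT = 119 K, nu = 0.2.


Tempering stress: sigma = E * alpha * dT / (1 - nu)
  E (MPa) = 65 * 1000 = 65000
  Numerator = 65000 * (9.2 x 10^-6) * 119 = 71.162
  Denominator = 1 - 0.2 = 0.8
  sigma = 71.162 / 0.8 = 89.0 MPa

89.0 MPa


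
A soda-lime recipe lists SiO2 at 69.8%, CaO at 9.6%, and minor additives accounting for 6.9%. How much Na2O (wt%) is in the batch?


Pieces sum to 100%:
  Na2O = 100 - (SiO2 + CaO + others)
  Na2O = 100 - (69.8 + 9.6 + 6.9) = 13.7%

13.7%


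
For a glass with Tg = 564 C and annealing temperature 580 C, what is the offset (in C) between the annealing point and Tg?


Offset = T_anneal - Tg:
  offset = 580 - 564 = 16 C

16 C


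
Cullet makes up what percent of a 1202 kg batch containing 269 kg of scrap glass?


Cullet ratio = (cullet mass / total batch mass) * 100
  Ratio = 269 / 1202 * 100 = 22.38%

22.38%


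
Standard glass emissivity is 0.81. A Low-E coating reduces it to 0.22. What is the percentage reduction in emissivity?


Percentage reduction = (1 - coated/uncoated) * 100
  Ratio = 0.22 / 0.81 = 0.2716
  Reduction = (1 - 0.2716) * 100 = 72.8%

72.8%


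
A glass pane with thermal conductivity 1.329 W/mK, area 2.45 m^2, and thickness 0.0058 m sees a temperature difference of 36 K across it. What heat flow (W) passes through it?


Fourier's law: Q = k * A * dT / t
  Q = 1.329 * 2.45 * 36 / 0.0058
  Q = 117.2178 / 0.0058 = 20210 W

20210 W


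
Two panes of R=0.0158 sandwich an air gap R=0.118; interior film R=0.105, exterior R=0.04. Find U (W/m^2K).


Total thermal resistance (series):
  R_total = R_in + R_glass + R_air + R_glass + R_out
  R_total = 0.105 + 0.0158 + 0.118 + 0.0158 + 0.04 = 0.2946 m^2K/W
U-value = 1 / R_total = 1 / 0.2946 = 3.394 W/m^2K

3.394 W/m^2K


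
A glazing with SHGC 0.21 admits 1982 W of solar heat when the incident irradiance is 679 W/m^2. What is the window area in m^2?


Rearrange Q = Area * SHGC * Irradiance:
  Area = Q / (SHGC * Irradiance)
  Area = 1982 / (0.21 * 679) = 13.9 m^2

13.9 m^2


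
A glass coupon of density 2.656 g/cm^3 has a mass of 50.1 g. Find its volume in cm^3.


Rearrange rho = m / V:
  V = m / rho
  V = 50.1 / 2.656 = 18.863 cm^3

18.863 cm^3


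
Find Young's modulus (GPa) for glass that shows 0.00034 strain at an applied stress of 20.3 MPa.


Young's modulus: E = stress / strain
  E = 20.3 MPa / 0.00034 = 59705.88 MPa
Convert to GPa: 59705.88 / 1000 = 59.71 GPa

59.71 GPa


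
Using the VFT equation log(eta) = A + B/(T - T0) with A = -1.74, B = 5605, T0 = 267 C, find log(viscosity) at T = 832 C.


VFT equation: log(eta) = A + B / (T - T0)
  T - T0 = 832 - 267 = 565
  B / (T - T0) = 5605 / 565 = 9.92
  log(eta) = -1.74 + 9.92 = 8.18

8.18


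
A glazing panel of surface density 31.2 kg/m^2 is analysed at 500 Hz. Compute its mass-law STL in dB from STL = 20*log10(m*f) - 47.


Mass law: STL = 20 * log10(m * f) - 47
  m * f = 31.2 * 500 = 15600
  log10(15600) = 4.19312
  STL = 20 * 4.19312 - 47 = 83.8624 - 47 = 36.9 dB

36.9 dB


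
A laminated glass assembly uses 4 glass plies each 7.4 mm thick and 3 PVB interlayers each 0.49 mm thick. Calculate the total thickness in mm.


Total thickness = glass contribution + PVB contribution
  Glass: 4 * 7.4 = 29.6 mm
  PVB: 3 * 0.49 = 1.47 mm
  Total = 29.6 + 1.47 = 31.07 mm

31.07 mm


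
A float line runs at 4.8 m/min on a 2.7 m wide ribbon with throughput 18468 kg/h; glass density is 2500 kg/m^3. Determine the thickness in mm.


Ribbon cross-section from mass balance:
  Volume rate = throughput / density = 18468 / 2500 = 7.3872 m^3/h
  thickness = volume rate / (speed * 60 * width), i.e.
  thickness = throughput / (60 * speed * width * density) * 1000
  thickness = 18468 / (60 * 4.8 * 2.7 * 2500) * 1000 = 9.5 mm

9.5 mm


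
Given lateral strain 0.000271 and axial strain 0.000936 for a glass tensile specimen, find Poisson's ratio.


Poisson's ratio: nu = lateral strain / axial strain
  nu = 0.000271 / 0.000936 = 0.2895

0.2895


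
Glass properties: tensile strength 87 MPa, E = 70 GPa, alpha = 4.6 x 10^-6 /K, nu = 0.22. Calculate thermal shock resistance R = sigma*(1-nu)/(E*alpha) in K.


Thermal shock resistance: R = sigma * (1 - nu) / (E * alpha)
  Numerator = 87 * (1 - 0.22) = 67.86
  Denominator = 70 * 1000 * (4.6 x 10^-6) = 0.322
  R = 67.86 / 0.322 = 210.7 K

210.7 K


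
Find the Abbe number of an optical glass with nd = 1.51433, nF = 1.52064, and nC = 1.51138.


Abbe number formula: Vd = (nd - 1) / (nF - nC)
  nd - 1 = 1.51433 - 1 = 0.51433
  nF - nC = 1.52064 - 1.51138 = 0.00926
  Vd = 0.51433 / 0.00926 = 55.54

55.54


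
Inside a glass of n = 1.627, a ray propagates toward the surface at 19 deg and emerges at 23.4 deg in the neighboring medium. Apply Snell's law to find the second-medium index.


Apply Snell's law: n1 * sin(theta1) = n2 * sin(theta2)
  n2 = n1 * sin(theta1) / sin(theta2)
  sin(19) = 0.325568
  sin(23.4) = 0.397148
  n2 = 1.627 * 0.325568 / 0.397148 = 1.3338

1.3338


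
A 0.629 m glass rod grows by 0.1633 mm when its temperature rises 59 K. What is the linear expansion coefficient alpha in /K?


Rearrange dL = alpha * L0 * dT for alpha:
  alpha = dL / (L0 * dT)
  alpha = (0.1633 / 1000) / (0.629 * 59) = 0.0000044 /K = 4.4 x 10^-6 /K

4.4 x 10^-6 /K


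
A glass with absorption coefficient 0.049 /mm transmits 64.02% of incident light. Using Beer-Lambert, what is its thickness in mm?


Rearrange T = exp(-alpha * thickness):
  thickness = -ln(T) / alpha
  T = 64.02/100 = 0.6402
  ln(T) = -0.44597
  -ln(T) = 0.44597
  thickness = 0.44597 / 0.049 = 9.1 mm

9.1 mm


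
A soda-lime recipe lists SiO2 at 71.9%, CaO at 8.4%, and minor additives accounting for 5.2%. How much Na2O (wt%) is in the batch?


Pieces sum to 100%:
  Na2O = 100 - (SiO2 + CaO + others)
  Na2O = 100 - (71.9 + 8.4 + 5.2) = 14.5%

14.5%


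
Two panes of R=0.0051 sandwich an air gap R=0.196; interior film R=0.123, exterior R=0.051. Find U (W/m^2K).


Total thermal resistance (series):
  R_total = R_in + R_glass + R_air + R_glass + R_out
  R_total = 0.123 + 0.0051 + 0.196 + 0.0051 + 0.051 = 0.3802 m^2K/W
U-value = 1 / R_total = 1 / 0.3802 = 2.63 W/m^2K

2.63 W/m^2K


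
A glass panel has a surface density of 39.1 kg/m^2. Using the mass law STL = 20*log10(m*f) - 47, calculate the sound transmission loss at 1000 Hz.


Mass law: STL = 20 * log10(m * f) - 47
  m * f = 39.1 * 1000 = 39100
  log10(39100) = 4.59218
  STL = 20 * 4.59218 - 47 = 91.8436 - 47 = 44.8 dB

44.8 dB


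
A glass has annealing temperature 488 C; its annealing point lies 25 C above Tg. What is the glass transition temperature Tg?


Rearrange T_anneal = Tg + offset for Tg:
  Tg = T_anneal - offset = 488 - 25 = 463 C

463 C


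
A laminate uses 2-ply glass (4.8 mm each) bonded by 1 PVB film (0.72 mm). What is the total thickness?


Total thickness = glass contribution + PVB contribution
  Glass: 2 * 4.8 = 9.6 mm
  PVB: 1 * 0.72 = 0.72 mm
  Total = 9.6 + 0.72 = 10.32 mm

10.32 mm


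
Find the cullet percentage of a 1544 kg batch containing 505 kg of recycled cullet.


Cullet ratio = (cullet mass / total batch mass) * 100
  Ratio = 505 / 1544 * 100 = 32.71%

32.71%


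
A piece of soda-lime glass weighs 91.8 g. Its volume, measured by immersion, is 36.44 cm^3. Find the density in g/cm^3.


Use the definition of density:
  rho = mass / volume
  rho = 91.8 / 36.44 = 2.519 g/cm^3

2.519 g/cm^3


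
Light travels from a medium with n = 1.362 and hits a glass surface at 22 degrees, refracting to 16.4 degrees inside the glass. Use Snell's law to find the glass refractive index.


Apply Snell's law: n1 * sin(theta1) = n2 * sin(theta2)
  n2 = n1 * sin(theta1) / sin(theta2)
  sin(22) = 0.374607
  sin(16.4) = 0.282341
  n2 = 1.362 * 0.374607 / 0.282341 = 1.8071

1.8071


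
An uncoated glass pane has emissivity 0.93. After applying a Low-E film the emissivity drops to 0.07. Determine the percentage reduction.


Percentage reduction = (1 - coated/uncoated) * 100
  Ratio = 0.07 / 0.93 = 0.0753
  Reduction = (1 - 0.0753) * 100 = 92.5%

92.5%


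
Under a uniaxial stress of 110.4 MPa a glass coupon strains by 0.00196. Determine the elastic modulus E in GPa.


Young's modulus: E = stress / strain
  E = 110.4 MPa / 0.00196 = 56326.53 MPa
Convert to GPa: 56326.53 / 1000 = 56.33 GPa

56.33 GPa


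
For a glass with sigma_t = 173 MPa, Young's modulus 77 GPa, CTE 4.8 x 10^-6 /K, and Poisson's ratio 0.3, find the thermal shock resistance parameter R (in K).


Thermal shock resistance: R = sigma * (1 - nu) / (E * alpha)
  Numerator = 173 * (1 - 0.3) = 121.1
  Denominator = 77 * 1000 * (4.8 x 10^-6) = 0.3696
  R = 121.1 / 0.3696 = 327.7 K

327.7 K


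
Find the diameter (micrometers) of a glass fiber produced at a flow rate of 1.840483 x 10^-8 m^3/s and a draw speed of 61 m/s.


Cross-sectional area from continuity:
  A = Q / v = 1.840483 x 10^-8 / 61 = 3.017185 x 10^-10 m^2
Diameter from circular cross-section:
  d = sqrt(4A / pi) * 10^6 (m -> um)
  d = sqrt(4 * 3.017185 x 10^-10 / pi) * 10^6 = 19.6 um

19.6 um


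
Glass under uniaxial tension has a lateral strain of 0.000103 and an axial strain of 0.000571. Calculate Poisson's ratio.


Poisson's ratio: nu = lateral strain / axial strain
  nu = 0.000103 / 0.000571 = 0.1804

0.1804
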